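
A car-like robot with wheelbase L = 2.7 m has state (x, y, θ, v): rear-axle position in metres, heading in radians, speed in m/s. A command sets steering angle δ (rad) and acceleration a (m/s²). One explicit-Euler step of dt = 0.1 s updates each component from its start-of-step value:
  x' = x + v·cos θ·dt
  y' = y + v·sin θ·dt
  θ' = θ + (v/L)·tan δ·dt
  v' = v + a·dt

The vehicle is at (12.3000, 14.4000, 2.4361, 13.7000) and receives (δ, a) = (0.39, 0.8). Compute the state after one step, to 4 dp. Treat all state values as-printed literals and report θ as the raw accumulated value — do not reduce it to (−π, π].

x' = 12.3000 + 13.7000·cos(2.4361)·0.1 = 11.2570
y' = 14.4000 + 13.7000·sin(2.4361)·0.1 = 15.2883
θ' = 2.4361 + (13.7000/2.7)·tan(0.39)·0.1 = 2.6447
v' = 13.7000 + 0.8000·0.1 = 13.7800

(11.2570, 15.2883, 2.6447, 13.7800)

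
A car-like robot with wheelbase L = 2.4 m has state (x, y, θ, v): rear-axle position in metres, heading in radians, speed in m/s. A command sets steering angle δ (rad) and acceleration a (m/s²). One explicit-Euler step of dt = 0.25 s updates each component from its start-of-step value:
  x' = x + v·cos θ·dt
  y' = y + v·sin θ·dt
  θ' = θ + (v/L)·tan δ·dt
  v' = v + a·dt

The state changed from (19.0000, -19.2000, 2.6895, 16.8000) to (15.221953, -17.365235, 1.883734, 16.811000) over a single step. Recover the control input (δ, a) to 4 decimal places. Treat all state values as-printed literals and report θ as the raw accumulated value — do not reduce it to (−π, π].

a = (v'−v)/dt = (0.011000)/0.25 = 0.0440
Δθ = θ'−θ = -0.805766;  (v·dt/L) = 16.8000·0.25/2.4 = 1.750000
tan δ = Δθ·L/(v·dt) = -0.460438  →  δ = -0.4315

δ = -0.4315, a = 0.0440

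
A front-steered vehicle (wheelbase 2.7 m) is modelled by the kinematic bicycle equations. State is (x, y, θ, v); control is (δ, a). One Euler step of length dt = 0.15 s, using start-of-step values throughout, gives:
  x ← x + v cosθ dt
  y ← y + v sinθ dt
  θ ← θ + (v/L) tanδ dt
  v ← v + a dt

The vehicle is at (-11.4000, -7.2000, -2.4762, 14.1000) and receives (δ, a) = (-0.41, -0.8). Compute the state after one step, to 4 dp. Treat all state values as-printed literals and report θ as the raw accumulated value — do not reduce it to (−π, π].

(-13.0638, -8.5057, -2.8167, 13.9800)

x' = -11.4000 + 14.1000·cos(-2.4762)·0.15 = -13.0638
y' = -7.2000 + 14.1000·sin(-2.4762)·0.15 = -8.5057
θ' = -2.4762 + (14.1000/2.7)·tan(-0.41)·0.15 = -2.8167
v' = 14.1000 − 0.8000·0.15 = 13.9800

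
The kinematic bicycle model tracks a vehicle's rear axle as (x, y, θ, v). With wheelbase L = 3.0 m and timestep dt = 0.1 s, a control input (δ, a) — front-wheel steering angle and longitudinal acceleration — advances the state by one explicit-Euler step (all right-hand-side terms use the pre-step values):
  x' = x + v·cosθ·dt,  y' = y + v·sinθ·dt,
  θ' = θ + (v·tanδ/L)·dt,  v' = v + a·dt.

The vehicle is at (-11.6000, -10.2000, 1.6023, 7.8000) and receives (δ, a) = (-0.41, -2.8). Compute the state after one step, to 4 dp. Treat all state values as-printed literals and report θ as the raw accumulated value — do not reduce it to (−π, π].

x' = -11.6000 + 7.8000·cos(1.6023)·0.1 = -11.6246
y' = -10.2000 + 7.8000·sin(1.6023)·0.1 = -9.4204
θ' = 1.6023 + (7.8000/3.0)·tan(-0.41)·0.1 = 1.4893
v' = 7.8000 − 2.8000·0.1 = 7.5200

(-11.6246, -9.4204, 1.4893, 7.5200)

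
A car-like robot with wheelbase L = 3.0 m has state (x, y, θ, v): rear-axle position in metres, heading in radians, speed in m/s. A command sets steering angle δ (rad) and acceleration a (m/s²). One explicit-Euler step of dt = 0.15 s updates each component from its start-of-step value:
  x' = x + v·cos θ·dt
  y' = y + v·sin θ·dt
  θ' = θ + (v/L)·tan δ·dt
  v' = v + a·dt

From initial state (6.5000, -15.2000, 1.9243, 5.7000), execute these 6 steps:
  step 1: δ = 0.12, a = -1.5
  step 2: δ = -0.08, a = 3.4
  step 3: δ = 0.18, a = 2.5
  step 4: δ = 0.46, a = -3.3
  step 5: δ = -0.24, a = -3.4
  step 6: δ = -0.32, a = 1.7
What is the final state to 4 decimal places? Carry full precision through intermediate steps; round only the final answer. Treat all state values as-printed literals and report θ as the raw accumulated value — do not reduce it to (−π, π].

(4.3128, -10.4890, 1.9882, 5.6100)

after step 1 (δ=0.12, a=-1.5): (6.204010, -14.397868, 1.958665, 5.475000)
after step 2 (δ=-0.08, a=3.4): (5.893400, -13.637623, 1.936718, 5.985000)
after step 3 (δ=0.18, a=2.5): (5.572176, -12.799309, 1.991173, 6.360000)
after step 4 (δ=0.46, a=-3.3): (5.182844, -11.928369, 2.148725, 5.865000)
after step 5 (δ=-0.24, a=-3.4): (4.702245, -11.191494, 2.076962, 5.355000)
after step 6 (δ=-0.32, a=1.7): (4.312808, -10.488964, 1.988233, 5.610000)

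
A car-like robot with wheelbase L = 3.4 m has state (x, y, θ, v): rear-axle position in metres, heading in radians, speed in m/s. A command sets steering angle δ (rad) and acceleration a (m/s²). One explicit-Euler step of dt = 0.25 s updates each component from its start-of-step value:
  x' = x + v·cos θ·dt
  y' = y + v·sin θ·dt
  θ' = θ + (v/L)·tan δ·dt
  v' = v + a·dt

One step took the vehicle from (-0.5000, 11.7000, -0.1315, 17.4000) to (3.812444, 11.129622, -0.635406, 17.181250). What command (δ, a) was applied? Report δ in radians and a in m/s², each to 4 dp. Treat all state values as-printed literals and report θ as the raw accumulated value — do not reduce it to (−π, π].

a = (v'−v)/dt = (-0.218750)/0.25 = -0.8750
Δθ = θ'−θ = -0.503906;  (v·dt/L) = 17.4000·0.25/3.4 = 1.279412
tan δ = Δθ·L/(v·dt) = -0.393858  →  δ = -0.3752

δ = -0.3752, a = -0.8750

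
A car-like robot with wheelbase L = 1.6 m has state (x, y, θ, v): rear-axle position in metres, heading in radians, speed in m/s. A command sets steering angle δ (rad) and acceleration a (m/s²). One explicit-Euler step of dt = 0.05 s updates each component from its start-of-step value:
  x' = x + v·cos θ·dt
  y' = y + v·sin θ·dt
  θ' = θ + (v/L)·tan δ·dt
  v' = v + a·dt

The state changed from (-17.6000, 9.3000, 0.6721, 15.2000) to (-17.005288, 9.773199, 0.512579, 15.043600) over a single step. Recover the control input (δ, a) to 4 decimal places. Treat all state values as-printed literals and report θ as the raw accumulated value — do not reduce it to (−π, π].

a = (v'−v)/dt = (-0.156400)/0.05 = -3.1280
Δθ = θ'−θ = -0.159521;  (v·dt/L) = 15.2000·0.05/1.6 = 0.475000
tan δ = Δθ·L/(v·dt) = -0.335834  →  δ = -0.3240

δ = -0.3240, a = -3.1280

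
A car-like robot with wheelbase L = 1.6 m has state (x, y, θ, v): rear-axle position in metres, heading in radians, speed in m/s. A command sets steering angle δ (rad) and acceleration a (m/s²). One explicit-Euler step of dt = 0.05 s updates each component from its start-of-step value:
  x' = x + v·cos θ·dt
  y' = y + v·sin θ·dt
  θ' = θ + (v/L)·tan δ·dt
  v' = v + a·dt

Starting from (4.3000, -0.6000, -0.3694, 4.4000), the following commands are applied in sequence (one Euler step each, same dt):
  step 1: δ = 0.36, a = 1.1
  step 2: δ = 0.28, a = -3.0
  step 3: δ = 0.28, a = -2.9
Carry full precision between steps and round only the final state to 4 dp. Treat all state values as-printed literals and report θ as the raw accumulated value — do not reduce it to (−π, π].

(4.9238, -0.8080, -0.2389, 4.1600)

after step 1 (δ=0.36, a=1.1): (4.505160, -0.679432, -0.317645, 4.455000)
after step 2 (δ=0.28, a=-3.0): (4.716766, -0.749004, -0.277612, 4.305000)
after step 3 (δ=0.28, a=-2.9): (4.923775, -0.807995, -0.238927, 4.160000)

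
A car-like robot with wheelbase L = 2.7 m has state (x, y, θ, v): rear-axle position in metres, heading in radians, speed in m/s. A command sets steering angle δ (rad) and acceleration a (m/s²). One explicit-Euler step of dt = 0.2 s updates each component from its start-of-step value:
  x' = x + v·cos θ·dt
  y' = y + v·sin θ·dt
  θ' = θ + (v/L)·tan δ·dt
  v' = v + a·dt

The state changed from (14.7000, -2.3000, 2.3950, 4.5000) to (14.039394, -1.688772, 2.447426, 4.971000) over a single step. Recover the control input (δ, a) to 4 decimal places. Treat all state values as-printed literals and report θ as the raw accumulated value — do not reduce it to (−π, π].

δ = 0.1560, a = 2.3550

a = (v'−v)/dt = (0.471000)/0.2 = 2.3550
Δθ = θ'−θ = 0.052426;  (v·dt/L) = 4.5000·0.2/2.7 = 0.333333
tan δ = Δθ·L/(v·dt) = 0.157278  →  δ = 0.1560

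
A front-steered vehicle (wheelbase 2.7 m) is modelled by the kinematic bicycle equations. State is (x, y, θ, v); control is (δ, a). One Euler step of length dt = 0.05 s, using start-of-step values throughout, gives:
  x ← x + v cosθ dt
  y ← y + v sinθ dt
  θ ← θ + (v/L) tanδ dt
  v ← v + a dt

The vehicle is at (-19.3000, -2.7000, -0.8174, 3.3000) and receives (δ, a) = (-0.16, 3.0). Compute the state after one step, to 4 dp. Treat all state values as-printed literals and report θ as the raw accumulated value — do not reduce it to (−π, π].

x' = -19.3000 + 3.3000·cos(-0.8174)·0.05 = -19.1871
y' = -2.7000 + 3.3000·sin(-0.8174)·0.05 = -2.8203
θ' = -0.8174 + (3.3000/2.7)·tan(-0.16)·0.05 = -0.8273
v' = 3.3000 + 3.0000·0.05 = 3.4500

(-19.1871, -2.8203, -0.8273, 3.4500)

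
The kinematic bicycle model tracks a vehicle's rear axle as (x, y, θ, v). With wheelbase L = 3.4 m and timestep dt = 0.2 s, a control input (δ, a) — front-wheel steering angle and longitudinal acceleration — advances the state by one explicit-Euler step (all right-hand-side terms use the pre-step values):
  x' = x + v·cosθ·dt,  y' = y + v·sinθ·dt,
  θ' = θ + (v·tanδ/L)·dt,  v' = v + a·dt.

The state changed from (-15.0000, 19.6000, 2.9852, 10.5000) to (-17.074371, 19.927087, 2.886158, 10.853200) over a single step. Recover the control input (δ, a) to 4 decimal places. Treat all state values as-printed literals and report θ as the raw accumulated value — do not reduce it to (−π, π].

a = (v'−v)/dt = (0.353200)/0.2 = 1.7660
Δθ = θ'−θ = -0.099042;  (v·dt/L) = 10.5000·0.2/3.4 = 0.617647
tan δ = Δθ·L/(v·dt) = -0.160354  →  δ = -0.1590

δ = -0.1590, a = 1.7660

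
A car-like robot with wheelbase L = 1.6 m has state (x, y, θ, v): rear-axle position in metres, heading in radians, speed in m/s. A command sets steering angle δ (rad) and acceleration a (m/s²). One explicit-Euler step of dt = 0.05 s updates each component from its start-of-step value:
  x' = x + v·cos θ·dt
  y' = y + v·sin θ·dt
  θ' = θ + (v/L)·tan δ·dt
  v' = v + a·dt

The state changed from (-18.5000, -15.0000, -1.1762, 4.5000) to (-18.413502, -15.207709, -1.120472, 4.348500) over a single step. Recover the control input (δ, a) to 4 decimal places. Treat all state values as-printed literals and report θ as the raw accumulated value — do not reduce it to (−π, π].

δ = 0.3773, a = -3.0300

a = (v'−v)/dt = (-0.151500)/0.05 = -3.0300
Δθ = θ'−θ = 0.055728;  (v·dt/L) = 4.5000·0.05/1.6 = 0.140625
tan δ = Δθ·L/(v·dt) = 0.396288  →  δ = 0.3773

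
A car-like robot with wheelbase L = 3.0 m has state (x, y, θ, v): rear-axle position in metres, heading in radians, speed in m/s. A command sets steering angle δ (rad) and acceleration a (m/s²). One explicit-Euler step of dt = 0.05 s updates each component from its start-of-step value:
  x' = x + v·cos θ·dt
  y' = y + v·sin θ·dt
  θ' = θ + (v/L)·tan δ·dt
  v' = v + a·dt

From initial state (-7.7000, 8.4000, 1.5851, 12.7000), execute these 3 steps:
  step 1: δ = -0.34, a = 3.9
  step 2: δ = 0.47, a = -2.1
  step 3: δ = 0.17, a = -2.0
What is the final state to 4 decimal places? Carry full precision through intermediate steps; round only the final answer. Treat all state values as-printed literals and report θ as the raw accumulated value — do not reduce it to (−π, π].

(-7.7011, 10.3172, 1.6560, 12.6900)

after step 1 (δ=-0.34, a=3.9): (-7.709083, 9.034935, 1.510226, 12.895000)
after step 2 (δ=0.47, a=-2.1): (-7.670053, 9.678503, 1.619396, 12.790000)
after step 3 (δ=0.17, a=-2.0): (-7.701121, 10.317248, 1.655988, 12.690000)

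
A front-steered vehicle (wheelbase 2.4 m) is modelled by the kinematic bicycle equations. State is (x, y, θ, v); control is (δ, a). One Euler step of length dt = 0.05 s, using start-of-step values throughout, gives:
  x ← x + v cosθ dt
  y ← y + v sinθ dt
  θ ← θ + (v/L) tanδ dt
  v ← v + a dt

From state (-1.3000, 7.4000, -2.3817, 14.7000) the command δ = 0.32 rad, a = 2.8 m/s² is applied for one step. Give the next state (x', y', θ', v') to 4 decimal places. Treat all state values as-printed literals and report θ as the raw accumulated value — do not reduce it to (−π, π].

(-1.8328, 6.8937, -2.2802, 14.8400)

x' = -1.3000 + 14.7000·cos(-2.3817)·0.05 = -1.8328
y' = 7.4000 + 14.7000·sin(-2.3817)·0.05 = 6.8937
θ' = -2.3817 + (14.7000/2.4)·tan(0.32)·0.05 = -2.2802
v' = 14.7000 + 2.8000·0.05 = 14.8400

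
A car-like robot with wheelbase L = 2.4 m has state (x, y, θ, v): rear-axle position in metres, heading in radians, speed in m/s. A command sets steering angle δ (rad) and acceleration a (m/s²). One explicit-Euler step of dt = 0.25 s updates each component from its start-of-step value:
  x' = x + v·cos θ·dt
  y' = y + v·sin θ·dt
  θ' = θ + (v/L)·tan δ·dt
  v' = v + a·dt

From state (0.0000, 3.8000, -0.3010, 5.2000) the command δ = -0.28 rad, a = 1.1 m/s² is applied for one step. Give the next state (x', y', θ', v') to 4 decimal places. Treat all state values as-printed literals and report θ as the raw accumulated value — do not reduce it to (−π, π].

(1.2416, 3.4146, -0.4568, 5.4750)

x' = 0.0000 + 5.2000·cos(-0.3010)·0.25 = 1.2416
y' = 3.8000 + 5.2000·sin(-0.3010)·0.25 = 3.4146
θ' = -0.3010 + (5.2000/2.4)·tan(-0.28)·0.25 = -0.4568
v' = 5.2000 + 1.1000·0.25 = 5.4750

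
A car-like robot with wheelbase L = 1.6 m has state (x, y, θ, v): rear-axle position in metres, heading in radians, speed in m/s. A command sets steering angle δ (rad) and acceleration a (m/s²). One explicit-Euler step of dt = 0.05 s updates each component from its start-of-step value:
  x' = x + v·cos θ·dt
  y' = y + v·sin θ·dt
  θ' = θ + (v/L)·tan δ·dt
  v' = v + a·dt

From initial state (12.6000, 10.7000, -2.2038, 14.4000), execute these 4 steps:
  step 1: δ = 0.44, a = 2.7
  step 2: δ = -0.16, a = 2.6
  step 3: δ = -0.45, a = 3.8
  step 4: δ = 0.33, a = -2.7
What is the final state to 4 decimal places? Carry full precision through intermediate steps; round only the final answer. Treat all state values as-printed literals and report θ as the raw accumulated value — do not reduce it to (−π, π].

after step 1 (δ=0.44, a=2.7): (12.174070, 10.119497, -1.991949, 14.535000)
after step 2 (δ=-0.16, a=2.6): (11.876966, 9.456251, -2.065250, 14.665000)
after step 3 (δ=-0.45, a=3.8): (11.529001, 8.810824, -2.286625, 14.855000)
after step 4 (δ=0.33, a=-2.7): (11.041576, 8.250383, -2.127619, 14.720000)

(11.0416, 8.2504, -2.1276, 14.7200)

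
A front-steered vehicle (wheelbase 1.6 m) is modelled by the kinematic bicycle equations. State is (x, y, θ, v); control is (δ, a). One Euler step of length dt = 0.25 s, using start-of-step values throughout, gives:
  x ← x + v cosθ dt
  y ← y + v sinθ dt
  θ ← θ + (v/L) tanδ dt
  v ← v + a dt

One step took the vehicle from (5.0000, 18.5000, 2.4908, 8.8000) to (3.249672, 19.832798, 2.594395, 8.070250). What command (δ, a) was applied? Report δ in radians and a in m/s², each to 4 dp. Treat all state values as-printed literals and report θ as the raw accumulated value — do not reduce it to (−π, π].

δ = 0.0752, a = -2.9190

a = (v'−v)/dt = (-0.729750)/0.25 = -2.9190
Δθ = θ'−θ = 0.103595;  (v·dt/L) = 8.8000·0.25/1.6 = 1.375000
tan δ = Δθ·L/(v·dt) = 0.075342  →  δ = 0.0752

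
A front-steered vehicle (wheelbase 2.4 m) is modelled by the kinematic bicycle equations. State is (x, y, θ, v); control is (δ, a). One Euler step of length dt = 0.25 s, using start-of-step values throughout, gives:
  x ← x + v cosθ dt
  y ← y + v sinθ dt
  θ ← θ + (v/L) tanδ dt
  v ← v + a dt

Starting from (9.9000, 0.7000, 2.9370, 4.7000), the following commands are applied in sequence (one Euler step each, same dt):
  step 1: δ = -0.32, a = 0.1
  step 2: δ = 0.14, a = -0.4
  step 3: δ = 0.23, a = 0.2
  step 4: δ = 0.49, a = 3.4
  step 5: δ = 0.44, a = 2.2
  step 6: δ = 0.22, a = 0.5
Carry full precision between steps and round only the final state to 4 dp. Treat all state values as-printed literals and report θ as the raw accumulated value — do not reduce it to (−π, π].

(2.5864, 1.2972, 3.6291, 6.2000)

after step 1 (δ=-0.32, a=0.1): (8.749506, 0.938723, 2.774757, 4.725000)
after step 2 (δ=0.14, a=-0.4): (7.646848, 1.362394, 2.844117, 4.625000)
after step 3 (δ=0.23, a=0.2): (6.541381, 1.701299, 2.956921, 4.675000)
after step 4 (δ=0.49, a=3.4): (5.392504, 1.915910, 3.216670, 5.525000)
after step 5 (δ=0.44, a=2.2): (4.015145, 1.812307, 3.487614, 6.075000)
after step 6 (δ=0.22, a=0.5): (2.586412, 1.297212, 3.629123, 6.200000)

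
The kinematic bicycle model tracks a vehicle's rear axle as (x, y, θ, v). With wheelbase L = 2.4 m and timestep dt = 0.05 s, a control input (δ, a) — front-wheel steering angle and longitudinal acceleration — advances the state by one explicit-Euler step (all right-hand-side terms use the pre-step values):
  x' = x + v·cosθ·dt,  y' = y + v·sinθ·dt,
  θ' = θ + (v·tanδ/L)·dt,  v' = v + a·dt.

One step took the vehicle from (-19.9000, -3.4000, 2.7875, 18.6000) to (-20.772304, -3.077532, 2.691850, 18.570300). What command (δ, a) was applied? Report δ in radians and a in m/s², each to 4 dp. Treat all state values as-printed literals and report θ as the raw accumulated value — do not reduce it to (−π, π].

δ = -0.2420, a = -0.5940

a = (v'−v)/dt = (-0.029700)/0.05 = -0.5940
Δθ = θ'−θ = -0.095650;  (v·dt/L) = 18.6000·0.05/2.4 = 0.387500
tan δ = Δθ·L/(v·dt) = -0.246839  →  δ = -0.2420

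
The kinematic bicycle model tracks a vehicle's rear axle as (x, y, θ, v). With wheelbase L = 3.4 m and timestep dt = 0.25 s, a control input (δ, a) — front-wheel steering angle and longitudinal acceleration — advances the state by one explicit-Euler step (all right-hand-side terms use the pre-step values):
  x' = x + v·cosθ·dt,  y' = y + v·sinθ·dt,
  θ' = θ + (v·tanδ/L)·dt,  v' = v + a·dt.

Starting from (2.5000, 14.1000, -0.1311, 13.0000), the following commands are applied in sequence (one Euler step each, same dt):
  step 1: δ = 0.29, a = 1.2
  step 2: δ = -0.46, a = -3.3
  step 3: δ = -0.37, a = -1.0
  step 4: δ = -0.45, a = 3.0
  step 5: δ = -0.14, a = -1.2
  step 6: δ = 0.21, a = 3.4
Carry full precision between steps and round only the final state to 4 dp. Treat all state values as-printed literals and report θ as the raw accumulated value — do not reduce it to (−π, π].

after step 1 (δ=0.29, a=1.2): (5.722111, 13.675144, 0.154148, 13.300000)
after step 2 (δ=-0.46, a=-3.3): (9.007686, 14.185658, -0.330372, 12.475000)
after step 3 (δ=-0.37, a=-1.0): (11.957779, 13.173950, -0.686151, 12.225000)
after step 4 (δ=-0.45, a=3.0): (14.322369, 11.237620, -1.120368, 12.975000)
after step 5 (δ=-0.14, a=-1.2): (15.734540, 8.317400, -1.254814, 12.675000)
after step 6 (δ=0.21, a=3.4): (16.719231, 5.305530, -1.056168, 13.525000)

(16.7192, 5.3055, -1.0562, 13.5250)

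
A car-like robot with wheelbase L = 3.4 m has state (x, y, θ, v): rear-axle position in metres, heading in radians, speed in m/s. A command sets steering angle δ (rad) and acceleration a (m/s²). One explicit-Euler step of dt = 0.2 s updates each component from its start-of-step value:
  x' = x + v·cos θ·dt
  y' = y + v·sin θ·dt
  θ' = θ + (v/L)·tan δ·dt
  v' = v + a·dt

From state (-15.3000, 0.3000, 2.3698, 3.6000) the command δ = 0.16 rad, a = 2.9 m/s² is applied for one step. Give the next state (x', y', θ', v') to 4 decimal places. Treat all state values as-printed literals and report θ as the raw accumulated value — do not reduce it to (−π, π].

(-15.8160, 0.8021, 2.4040, 4.1800)

x' = -15.3000 + 3.6000·cos(2.3698)·0.2 = -15.8160
y' = 0.3000 + 3.6000·sin(2.3698)·0.2 = 0.8021
θ' = 2.3698 + (3.6000/3.4)·tan(0.16)·0.2 = 2.4040
v' = 3.6000 + 2.9000·0.2 = 4.1800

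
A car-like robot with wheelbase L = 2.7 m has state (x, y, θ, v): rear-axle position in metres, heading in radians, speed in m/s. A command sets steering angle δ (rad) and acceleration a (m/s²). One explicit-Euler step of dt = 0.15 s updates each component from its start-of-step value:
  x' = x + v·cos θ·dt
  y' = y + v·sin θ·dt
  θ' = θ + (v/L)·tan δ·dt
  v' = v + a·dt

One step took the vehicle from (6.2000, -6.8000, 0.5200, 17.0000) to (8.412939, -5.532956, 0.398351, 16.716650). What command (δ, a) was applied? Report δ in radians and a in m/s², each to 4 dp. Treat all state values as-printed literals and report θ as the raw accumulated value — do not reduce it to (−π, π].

δ = -0.1281, a = -1.8890

a = (v'−v)/dt = (-0.283350)/0.15 = -1.8890
Δθ = θ'−θ = -0.121649;  (v·dt/L) = 17.0000·0.15/2.7 = 0.944444
tan δ = Δθ·L/(v·dt) = -0.128805  →  δ = -0.1281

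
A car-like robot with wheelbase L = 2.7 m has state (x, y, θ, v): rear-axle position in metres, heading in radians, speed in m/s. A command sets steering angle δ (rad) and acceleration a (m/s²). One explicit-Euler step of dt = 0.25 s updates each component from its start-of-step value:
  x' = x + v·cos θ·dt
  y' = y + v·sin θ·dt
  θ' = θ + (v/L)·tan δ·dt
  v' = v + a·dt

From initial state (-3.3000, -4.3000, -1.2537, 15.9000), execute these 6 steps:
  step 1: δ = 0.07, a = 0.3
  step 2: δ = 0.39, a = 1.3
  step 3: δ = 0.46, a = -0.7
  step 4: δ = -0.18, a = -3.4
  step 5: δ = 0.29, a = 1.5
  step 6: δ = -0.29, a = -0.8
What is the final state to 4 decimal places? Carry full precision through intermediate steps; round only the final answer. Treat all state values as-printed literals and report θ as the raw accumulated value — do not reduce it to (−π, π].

after step 1 (δ=0.07, a=0.3): (-2.060559, -8.076826, -1.150476, 15.975000)
after step 2 (δ=0.39, a=1.3): (-0.430897, -11.722952, -0.542457, 16.300000)
after step 3 (δ=0.46, a=-0.7): (3.059107, -13.826638, 0.205304, 16.125000)
after step 4 (δ=-0.18, a=-3.4): (7.005698, -13.004810, -0.066387, 15.275000)
after step 5 (δ=0.29, a=1.5): (10.816036, -13.258139, 0.355674, 15.650000)
after step 6 (δ=-0.29, a=-0.8): (14.483661, -11.895721, -0.076749, 15.450000)

(14.4837, -11.8957, -0.0767, 15.4500)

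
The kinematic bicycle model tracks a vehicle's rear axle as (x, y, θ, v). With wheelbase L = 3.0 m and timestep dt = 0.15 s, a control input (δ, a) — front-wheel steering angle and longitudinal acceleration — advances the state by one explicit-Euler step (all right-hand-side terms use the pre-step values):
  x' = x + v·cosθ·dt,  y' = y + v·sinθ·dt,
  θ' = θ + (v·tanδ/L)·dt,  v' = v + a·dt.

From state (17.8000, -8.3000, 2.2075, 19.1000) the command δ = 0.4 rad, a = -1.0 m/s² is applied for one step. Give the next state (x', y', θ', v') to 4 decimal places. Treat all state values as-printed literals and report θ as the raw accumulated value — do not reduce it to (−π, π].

(16.0966, -5.9964, 2.6113, 18.9500)

x' = 17.8000 + 19.1000·cos(2.2075)·0.15 = 16.0966
y' = -8.3000 + 19.1000·sin(2.2075)·0.15 = -5.9964
θ' = 2.2075 + (19.1000/3.0)·tan(0.4)·0.15 = 2.6113
v' = 19.1000 − 1.0000·0.15 = 18.9500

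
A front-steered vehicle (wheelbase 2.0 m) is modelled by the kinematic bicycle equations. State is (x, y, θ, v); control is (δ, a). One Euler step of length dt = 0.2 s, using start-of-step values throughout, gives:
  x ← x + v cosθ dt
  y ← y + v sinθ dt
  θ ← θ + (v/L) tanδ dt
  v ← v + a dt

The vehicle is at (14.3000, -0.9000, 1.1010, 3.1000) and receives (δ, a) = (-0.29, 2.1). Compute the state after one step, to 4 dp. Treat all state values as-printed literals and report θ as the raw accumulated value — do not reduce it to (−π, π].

(14.5807, -0.3472, 1.0085, 3.5200)

x' = 14.3000 + 3.1000·cos(1.1010)·0.2 = 14.5807
y' = -0.9000 + 3.1000·sin(1.1010)·0.2 = -0.3472
θ' = 1.1010 + (3.1000/2.0)·tan(-0.29)·0.2 = 1.0085
v' = 3.1000 + 2.1000·0.2 = 3.5200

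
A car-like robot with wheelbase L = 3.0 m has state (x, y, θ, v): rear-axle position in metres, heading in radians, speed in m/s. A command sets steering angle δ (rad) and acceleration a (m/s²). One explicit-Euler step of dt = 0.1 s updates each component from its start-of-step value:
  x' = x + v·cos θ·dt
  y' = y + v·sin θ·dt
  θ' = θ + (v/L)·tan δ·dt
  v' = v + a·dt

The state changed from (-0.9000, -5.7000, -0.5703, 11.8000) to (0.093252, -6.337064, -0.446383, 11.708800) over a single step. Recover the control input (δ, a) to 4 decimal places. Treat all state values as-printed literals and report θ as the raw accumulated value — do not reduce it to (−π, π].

δ = 0.3052, a = -0.9120

a = (v'−v)/dt = (-0.091200)/0.1 = -0.9120
Δθ = θ'−θ = 0.123917;  (v·dt/L) = 11.8000·0.1/3.0 = 0.393333
tan δ = Δθ·L/(v·dt) = 0.315043  →  δ = 0.3052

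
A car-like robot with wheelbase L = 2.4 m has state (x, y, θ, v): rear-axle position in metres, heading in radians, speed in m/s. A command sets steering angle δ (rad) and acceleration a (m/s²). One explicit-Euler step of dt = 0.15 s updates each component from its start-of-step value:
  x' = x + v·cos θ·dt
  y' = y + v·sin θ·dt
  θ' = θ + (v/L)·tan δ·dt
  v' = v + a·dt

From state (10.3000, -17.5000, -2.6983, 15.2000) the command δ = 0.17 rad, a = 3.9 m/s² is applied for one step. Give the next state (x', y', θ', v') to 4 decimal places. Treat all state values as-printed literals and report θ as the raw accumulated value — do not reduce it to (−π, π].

x' = 10.3000 + 15.2000·cos(-2.6983)·0.15 = 8.2404
y' = -17.5000 + 15.2000·sin(-2.6983)·0.15 = -18.4779
θ' = -2.6983 + (15.2000/2.4)·tan(0.17)·0.15 = -2.5352
v' = 15.2000 + 3.9000·0.15 = 15.7850

(8.2404, -18.4779, -2.5352, 15.7850)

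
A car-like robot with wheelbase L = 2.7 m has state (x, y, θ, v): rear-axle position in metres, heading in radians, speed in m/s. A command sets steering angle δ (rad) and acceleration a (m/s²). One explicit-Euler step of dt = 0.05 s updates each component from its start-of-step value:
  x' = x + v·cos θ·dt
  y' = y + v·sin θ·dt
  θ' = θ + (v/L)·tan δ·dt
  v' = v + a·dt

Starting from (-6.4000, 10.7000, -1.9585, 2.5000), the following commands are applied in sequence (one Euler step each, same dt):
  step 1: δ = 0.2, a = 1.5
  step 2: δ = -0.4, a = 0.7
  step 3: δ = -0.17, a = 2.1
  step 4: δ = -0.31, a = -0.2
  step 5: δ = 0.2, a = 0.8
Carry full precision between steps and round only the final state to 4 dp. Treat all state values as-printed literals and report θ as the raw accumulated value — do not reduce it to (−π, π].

after step 1 (δ=0.2, a=1.5): (-6.447258, 10.584278, -1.949115, 2.575000)
after step 2 (δ=-0.4, a=0.7): (-6.494813, 10.464632, -1.969276, 2.610000)
after step 3 (δ=-0.17, a=2.1): (-6.545449, 10.344356, -1.977573, 2.715000)
after step 4 (δ=-0.31, a=-0.2): (-6.599159, 10.219683, -1.993678, 2.705000)
after step 5 (δ=0.2, a=0.8): (-6.654664, 10.096348, -1.983524, 2.745000)

(-6.6547, 10.0963, -1.9835, 2.7450)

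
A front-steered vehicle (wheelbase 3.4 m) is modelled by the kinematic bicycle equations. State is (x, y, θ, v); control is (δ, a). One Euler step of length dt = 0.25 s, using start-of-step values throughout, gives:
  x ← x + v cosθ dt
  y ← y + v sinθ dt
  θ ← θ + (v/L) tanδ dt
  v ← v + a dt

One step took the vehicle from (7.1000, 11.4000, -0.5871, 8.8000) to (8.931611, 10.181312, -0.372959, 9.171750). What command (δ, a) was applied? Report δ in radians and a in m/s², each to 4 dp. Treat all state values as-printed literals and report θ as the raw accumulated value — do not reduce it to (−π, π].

δ = 0.3196, a = 1.4870

a = (v'−v)/dt = (0.371750)/0.25 = 1.4870
Δθ = θ'−θ = 0.214141;  (v·dt/L) = 8.8000·0.25/3.4 = 0.647059
tan δ = Δθ·L/(v·dt) = 0.330945  →  δ = 0.3196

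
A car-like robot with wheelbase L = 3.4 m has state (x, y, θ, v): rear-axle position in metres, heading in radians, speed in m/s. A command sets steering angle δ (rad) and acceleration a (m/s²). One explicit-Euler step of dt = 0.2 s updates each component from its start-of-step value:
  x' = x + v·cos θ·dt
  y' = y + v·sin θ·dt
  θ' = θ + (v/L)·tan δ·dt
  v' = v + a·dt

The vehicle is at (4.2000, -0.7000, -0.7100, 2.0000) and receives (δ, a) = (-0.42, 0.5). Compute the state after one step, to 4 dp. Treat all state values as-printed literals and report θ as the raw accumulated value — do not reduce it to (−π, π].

x' = 4.2000 + 2.0000·cos(-0.7100)·0.2 = 4.5033
y' = -0.7000 + 2.0000·sin(-0.7100)·0.2 = -0.9607
θ' = -0.7100 + (2.0000/3.4)·tan(-0.42)·0.2 = -0.7625
v' = 2.0000 + 0.5000·0.2 = 2.1000

(4.5033, -0.9607, -0.7625, 2.1000)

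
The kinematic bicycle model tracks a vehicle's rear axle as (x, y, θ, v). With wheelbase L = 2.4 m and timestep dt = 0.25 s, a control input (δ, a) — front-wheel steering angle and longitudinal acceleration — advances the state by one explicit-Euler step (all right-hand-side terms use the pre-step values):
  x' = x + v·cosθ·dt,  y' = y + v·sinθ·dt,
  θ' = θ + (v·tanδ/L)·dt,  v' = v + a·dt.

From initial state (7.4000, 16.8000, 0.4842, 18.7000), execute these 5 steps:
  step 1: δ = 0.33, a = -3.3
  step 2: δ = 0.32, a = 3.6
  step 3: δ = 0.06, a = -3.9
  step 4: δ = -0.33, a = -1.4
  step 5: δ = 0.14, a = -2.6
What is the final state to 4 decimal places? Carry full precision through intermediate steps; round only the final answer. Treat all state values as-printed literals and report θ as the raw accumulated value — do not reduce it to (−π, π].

after step 1 (δ=0.33, a=-3.3): (11.537598, 18.976215, 1.151410, 17.875000)
after step 2 (δ=0.32, a=3.6): (13.357273, 23.057698, 1.768450, 18.775000)
after step 3 (δ=0.06, a=-3.9): (12.435565, 27.660061, 1.885935, 17.800000)
after step 4 (δ=-0.33, a=-1.4): (11.056296, 31.890914, 1.250837, 17.450000)
after step 5 (δ=0.14, a=-2.6): (12.428425, 36.032009, 1.506992, 16.800000)

(12.4284, 36.0320, 1.5070, 16.8000)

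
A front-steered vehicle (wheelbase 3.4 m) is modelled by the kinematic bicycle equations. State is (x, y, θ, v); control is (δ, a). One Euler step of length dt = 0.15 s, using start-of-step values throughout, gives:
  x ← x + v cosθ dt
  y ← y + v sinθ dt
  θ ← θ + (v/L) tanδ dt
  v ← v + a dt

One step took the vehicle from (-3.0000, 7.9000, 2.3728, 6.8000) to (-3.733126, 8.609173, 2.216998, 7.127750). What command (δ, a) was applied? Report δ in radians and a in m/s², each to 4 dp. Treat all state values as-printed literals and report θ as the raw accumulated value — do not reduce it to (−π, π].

δ = -0.4790, a = 2.1850

a = (v'−v)/dt = (0.327750)/0.15 = 2.1850
Δθ = θ'−θ = -0.155802;  (v·dt/L) = 6.8000·0.15/3.4 = 0.300000
tan δ = Δθ·L/(v·dt) = -0.519340  →  δ = -0.4790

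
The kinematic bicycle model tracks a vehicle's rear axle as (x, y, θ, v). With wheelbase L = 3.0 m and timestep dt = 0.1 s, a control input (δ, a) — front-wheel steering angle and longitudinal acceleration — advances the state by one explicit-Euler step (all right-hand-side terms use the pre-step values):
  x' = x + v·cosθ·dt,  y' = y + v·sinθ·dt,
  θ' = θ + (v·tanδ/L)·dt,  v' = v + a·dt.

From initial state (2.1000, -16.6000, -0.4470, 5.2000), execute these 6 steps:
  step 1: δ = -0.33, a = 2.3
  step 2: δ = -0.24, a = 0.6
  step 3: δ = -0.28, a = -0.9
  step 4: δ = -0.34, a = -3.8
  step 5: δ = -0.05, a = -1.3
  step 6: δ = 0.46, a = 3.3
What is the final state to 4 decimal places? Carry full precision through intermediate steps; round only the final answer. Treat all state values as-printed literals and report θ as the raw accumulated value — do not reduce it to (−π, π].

(4.7324, -18.2980, -0.5946, 5.2200)

after step 1 (δ=-0.33, a=2.3): (2.568909, -16.824776, -0.506371, 5.430000)
after step 2 (δ=-0.24, a=0.6): (3.043768, -17.088135, -0.550665, 5.490000)
after step 3 (δ=-0.28, a=-0.9): (3.511613, -17.375401, -0.603287, 5.400000)
after step 4 (δ=-0.34, a=-3.8): (3.956290, -17.681772, -0.666960, 5.020000)
after step 5 (δ=-0.05, a=-1.3): (4.350714, -17.992309, -0.675333, 4.890000)
after step 6 (δ=0.46, a=3.3): (4.732378, -18.298011, -0.594575, 5.220000)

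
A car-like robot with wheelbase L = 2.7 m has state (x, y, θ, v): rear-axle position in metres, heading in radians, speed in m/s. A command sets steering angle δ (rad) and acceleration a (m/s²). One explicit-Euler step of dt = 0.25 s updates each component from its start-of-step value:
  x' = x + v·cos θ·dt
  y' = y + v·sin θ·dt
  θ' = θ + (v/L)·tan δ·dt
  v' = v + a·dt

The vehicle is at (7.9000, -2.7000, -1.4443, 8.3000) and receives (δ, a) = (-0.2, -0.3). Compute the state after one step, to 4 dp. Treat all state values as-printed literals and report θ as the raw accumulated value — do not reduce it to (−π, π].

(8.1618, -4.7584, -1.6001, 8.2250)

x' = 7.9000 + 8.3000·cos(-1.4443)·0.25 = 8.1618
y' = -2.7000 + 8.3000·sin(-1.4443)·0.25 = -4.7584
θ' = -1.4443 + (8.3000/2.7)·tan(-0.2)·0.25 = -1.6001
v' = 8.3000 − 0.3000·0.25 = 8.2250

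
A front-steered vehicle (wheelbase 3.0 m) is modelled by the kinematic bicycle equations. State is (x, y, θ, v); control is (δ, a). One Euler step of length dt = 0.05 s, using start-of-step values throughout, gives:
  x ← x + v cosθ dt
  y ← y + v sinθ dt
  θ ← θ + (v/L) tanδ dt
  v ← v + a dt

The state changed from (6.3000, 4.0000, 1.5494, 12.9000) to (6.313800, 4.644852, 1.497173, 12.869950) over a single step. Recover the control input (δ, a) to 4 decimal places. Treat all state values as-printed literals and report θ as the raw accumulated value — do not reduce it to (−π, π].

δ = -0.2383, a = -0.6010

a = (v'−v)/dt = (-0.030050)/0.05 = -0.6010
Δθ = θ'−θ = -0.052227;  (v·dt/L) = 12.9000·0.05/3.0 = 0.215000
tan δ = Δθ·L/(v·dt) = -0.242916  →  δ = -0.2383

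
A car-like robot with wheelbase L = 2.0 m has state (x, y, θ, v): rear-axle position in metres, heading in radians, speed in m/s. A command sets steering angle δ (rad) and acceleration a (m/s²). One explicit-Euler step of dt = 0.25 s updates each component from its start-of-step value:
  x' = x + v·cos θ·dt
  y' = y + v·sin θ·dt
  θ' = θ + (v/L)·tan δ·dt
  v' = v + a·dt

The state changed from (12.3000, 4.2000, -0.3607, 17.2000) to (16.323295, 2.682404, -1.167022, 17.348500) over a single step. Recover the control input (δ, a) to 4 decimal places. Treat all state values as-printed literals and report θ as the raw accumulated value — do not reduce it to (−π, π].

δ = -0.3588, a = 0.5940

a = (v'−v)/dt = (0.148500)/0.25 = 0.5940
Δθ = θ'−θ = -0.806322;  (v·dt/L) = 17.2000·0.25/2.0 = 2.150000
tan δ = Δθ·L/(v·dt) = -0.375033  →  δ = -0.3588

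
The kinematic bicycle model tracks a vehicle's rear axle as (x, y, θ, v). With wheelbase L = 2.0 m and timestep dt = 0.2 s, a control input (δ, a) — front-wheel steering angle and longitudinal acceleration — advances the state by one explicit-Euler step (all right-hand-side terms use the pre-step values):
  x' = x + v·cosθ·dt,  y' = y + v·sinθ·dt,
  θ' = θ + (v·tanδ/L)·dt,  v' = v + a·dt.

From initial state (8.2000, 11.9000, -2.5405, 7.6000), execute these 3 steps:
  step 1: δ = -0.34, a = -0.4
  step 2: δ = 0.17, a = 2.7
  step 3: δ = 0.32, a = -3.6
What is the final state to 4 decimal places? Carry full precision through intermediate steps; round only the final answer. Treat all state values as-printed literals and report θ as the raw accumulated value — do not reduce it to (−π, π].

after step 1 (δ=-0.34, a=-0.4): (6.946428, 11.040373, -2.809340, 7.520000)
after step 2 (δ=0.17, a=2.7): (5.524682, 10.549809, -2.680254, 8.060000)
after step 3 (δ=0.32, a=-3.6): (4.081205, 9.832231, -2.413154, 7.340000)

(4.0812, 9.8322, -2.4132, 7.3400)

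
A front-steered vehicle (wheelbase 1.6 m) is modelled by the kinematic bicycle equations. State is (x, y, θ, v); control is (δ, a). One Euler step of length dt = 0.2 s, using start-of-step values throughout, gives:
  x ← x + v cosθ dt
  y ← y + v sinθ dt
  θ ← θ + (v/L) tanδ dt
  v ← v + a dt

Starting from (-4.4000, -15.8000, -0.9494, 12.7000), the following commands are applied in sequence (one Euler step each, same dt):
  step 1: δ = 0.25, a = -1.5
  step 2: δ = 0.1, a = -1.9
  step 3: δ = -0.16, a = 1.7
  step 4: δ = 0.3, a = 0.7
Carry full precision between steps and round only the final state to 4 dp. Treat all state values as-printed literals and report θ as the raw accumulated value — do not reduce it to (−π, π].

(3.4215, -21.5179, -0.1531, 12.5000)

after step 1 (δ=0.25, a=-1.5): (-2.921286, -17.865189, -0.544045, 12.400000)
after step 2 (δ=0.1, a=-1.9): (-0.799343, -19.148839, -0.388526, 12.020000)
after step 3 (δ=-0.16, a=1.7): (1.425484, -20.059533, -0.630999, 12.360000)
after step 4 (δ=0.3, a=0.7): (3.421472, -21.517893, -0.153074, 12.500000)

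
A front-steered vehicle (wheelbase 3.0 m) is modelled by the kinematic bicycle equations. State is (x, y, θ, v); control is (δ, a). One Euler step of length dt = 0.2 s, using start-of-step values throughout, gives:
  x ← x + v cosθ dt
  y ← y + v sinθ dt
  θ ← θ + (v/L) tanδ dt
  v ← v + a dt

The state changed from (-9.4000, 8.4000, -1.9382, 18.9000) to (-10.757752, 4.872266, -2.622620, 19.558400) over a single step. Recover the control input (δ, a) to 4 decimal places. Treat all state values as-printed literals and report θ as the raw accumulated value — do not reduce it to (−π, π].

a = (v'−v)/dt = (0.658400)/0.2 = 3.2920
Δθ = θ'−θ = -0.684420;  (v·dt/L) = 18.9000·0.2/3.0 = 1.260000
tan δ = Δθ·L/(v·dt) = -0.543190  →  δ = -0.4976

δ = -0.4976, a = 3.2920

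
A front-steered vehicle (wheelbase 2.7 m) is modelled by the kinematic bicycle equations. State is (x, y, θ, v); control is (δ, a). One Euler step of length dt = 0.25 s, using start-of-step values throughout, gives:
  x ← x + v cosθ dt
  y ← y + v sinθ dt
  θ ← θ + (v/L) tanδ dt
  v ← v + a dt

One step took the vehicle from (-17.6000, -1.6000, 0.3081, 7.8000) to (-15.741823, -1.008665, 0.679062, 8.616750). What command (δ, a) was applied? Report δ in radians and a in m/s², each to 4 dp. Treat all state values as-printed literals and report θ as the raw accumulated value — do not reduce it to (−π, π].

δ = 0.4745, a = 3.2670

a = (v'−v)/dt = (0.816750)/0.25 = 3.2670
Δθ = θ'−θ = 0.370962;  (v·dt/L) = 7.8000·0.25/2.7 = 0.722222
tan δ = Δθ·L/(v·dt) = 0.513640  →  δ = 0.4745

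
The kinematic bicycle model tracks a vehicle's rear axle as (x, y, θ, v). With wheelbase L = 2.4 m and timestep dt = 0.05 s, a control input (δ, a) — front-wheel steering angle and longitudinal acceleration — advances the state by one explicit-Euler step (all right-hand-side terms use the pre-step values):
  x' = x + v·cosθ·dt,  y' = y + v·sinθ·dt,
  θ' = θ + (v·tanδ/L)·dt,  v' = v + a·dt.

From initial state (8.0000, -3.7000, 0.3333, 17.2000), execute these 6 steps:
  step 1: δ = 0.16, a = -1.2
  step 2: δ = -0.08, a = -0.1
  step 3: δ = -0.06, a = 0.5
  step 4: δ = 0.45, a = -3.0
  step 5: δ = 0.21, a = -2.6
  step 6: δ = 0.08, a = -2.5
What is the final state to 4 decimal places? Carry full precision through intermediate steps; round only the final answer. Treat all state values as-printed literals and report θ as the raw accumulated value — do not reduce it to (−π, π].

after step 1 (δ=0.16, a=-1.2): (8.812672, -3.418640, 0.391128, 17.140000)
after step 2 (δ=-0.08, a=-0.1): (9.604952, -3.091925, 0.362500, 17.135000)
after step 3 (δ=-0.06, a=0.5): (10.406024, -2.788110, 0.341055, 17.160000)
after step 4 (δ=0.45, a=-3.0): (11.214605, -2.501125, 0.513748, 17.010000)
after step 5 (δ=0.21, a=-2.6): (11.955313, -2.083151, 0.589280, 16.880000)
after step 6 (δ=0.08, a=-2.5): (12.656965, -1.614088, 0.617473, 16.755000)

(12.6570, -1.6141, 0.6175, 16.7550)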